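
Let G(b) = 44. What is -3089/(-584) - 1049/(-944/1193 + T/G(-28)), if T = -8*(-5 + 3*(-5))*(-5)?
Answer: 550529459/9087916 ≈ 60.578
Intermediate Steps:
T = -800 (T = -8*(-5 - 15)*(-5) = -8*(-20)*(-5) = 160*(-5) = -800)
-3089/(-584) - 1049/(-944/1193 + T/G(-28)) = -3089/(-584) - 1049/(-944/1193 - 800/44) = -3089*(-1/584) - 1049/(-944*1/1193 - 800*1/44) = 3089/584 - 1049/(-944/1193 - 200/11) = 3089/584 - 1049/(-248984/13123) = 3089/584 - 1049*(-13123/248984) = 3089/584 + 13766027/248984 = 550529459/9087916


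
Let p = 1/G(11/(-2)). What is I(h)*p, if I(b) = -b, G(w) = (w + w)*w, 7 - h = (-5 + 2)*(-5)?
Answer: 16/121 ≈ 0.13223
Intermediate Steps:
h = -8 (h = 7 - (-5 + 2)*(-5) = 7 - (-3)*(-5) = 7 - 1*15 = 7 - 15 = -8)
G(w) = 2*w² (G(w) = (2*w)*w = 2*w²)
p = 2/121 (p = 1/(2*(11/(-2))²) = 1/(2*(11*(-½))²) = 1/(2*(-11/2)²) = 1/(2*(121/4)) = 1/(121/2) = 2/121 ≈ 0.016529)
I(h)*p = -1*(-8)*(2/121) = 8*(2/121) = 16/121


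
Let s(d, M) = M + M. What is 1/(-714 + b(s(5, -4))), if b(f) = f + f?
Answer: -1/730 ≈ -0.0013699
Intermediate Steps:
s(d, M) = 2*M
b(f) = 2*f
1/(-714 + b(s(5, -4))) = 1/(-714 + 2*(2*(-4))) = 1/(-714 + 2*(-8)) = 1/(-714 - 16) = 1/(-730) = -1/730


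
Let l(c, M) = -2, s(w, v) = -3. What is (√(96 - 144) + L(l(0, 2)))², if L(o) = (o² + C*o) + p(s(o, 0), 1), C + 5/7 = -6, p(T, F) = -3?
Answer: 7849/49 + 808*I*√3/7 ≈ 160.18 + 199.93*I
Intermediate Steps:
C = -47/7 (C = -5/7 - 6 = -47/7 ≈ -6.7143)
L(o) = -3 + o² - 47*o/7 (L(o) = (o² - 47*o/7) - 3 = -3 + o² - 47*o/7)
(√(96 - 144) + L(l(0, 2)))² = (√(96 - 144) + (-3 + (-2)² - 47/7*(-2)))² = (√(-48) + (-3 + 4 + 94/7))² = (4*I*√3 + 101/7)² = (101/7 + 4*I*√3)²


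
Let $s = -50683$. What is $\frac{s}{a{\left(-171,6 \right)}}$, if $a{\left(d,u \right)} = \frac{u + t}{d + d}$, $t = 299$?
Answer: $\frac{17333586}{305} \approx 56831.0$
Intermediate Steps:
$a{\left(d,u \right)} = \frac{299 + u}{2 d}$ ($a{\left(d,u \right)} = \frac{u + 299}{d + d} = \frac{299 + u}{2 d}$)
$\frac{s}{a{\left(-171,6 \right)}} = - \frac{50683}{\frac{1}{2} \frac{1}{-171} \left(299 + 6\right)} = - \frac{50683}{\frac{1}{2} \left(- \frac{1}{171}\right) 305} = - \frac{50683}{- \frac{305}{342}} = \left(-50683\right) \left(- \frac{342}{305}\right) = \frac{17333586}{305}$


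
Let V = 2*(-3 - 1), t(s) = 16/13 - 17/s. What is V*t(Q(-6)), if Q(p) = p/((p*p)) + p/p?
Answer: 9968/65 ≈ 153.35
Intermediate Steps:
Q(p) = 1 + 1/p (Q(p) = p/(p**2) + 1 = p/p**2 + 1 = 1/p + 1 = 1 + 1/p)
t(s) = 16/13 - 17/s (t(s) = 16*(1/13) - 17/s = 16/13 - 17/s)
V = -8 (V = 2*(-4) = -8)
V*t(Q(-6)) = -8*(16/13 - 17*(-6/(1 - 6))) = -8*(16/13 - 17/((-1/6*(-5)))) = -8*(16/13 - 17/5/6) = -8*(16/13 - 17*6/5) = -8*(16/13 - 102/5) = -8*(-1246/65) = 9968/65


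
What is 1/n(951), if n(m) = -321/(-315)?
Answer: 105/107 ≈ 0.98131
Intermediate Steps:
n(m) = 107/105 (n(m) = -321*(-1/315) = 107/105)
1/n(951) = 1/(107/105) = 105/107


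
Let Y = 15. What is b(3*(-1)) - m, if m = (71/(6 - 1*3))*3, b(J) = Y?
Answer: -56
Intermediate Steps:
b(J) = 15
m = 71 (m = (71/(6 - 3))*3 = (71/3)*3 = 71)
b(3*(-1)) - m = 15 - 1*71 = 15 - 71 = -56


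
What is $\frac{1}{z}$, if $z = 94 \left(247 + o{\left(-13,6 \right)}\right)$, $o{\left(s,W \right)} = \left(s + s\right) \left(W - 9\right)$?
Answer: $\frac{1}{30550} \approx 3.2733 \cdot 10^{-5}$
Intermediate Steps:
$o{\left(s,W \right)} = 2 s \left(-9 + W\right)$ ($o{\left(s,W \right)} = 2 s \left(W - 9\right) = 2 s \left(-9 + W\right)$)
$z = 30550$ ($z = 94 \left(247 + 2 \left(-13\right) \left(-9 + 6\right)\right) = 94 \left(247 + 2 \left(-13\right) \left(-3\right)\right) = 94 \left(247 + 78\right) = 94 \cdot 325 = 30550$)
$\frac{1}{z} = \frac{1}{30550}$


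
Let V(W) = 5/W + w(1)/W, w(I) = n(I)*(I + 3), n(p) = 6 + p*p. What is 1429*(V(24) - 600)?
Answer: -6843481/8 ≈ -8.5544e+5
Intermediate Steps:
n(p) = 6 + p²
w(I) = (3 + I)*(6 + I²) (w(I) = (6 + I²)*(I + 3) = (6 + I²)*(3 + I) = (3 + I)*(6 + I²))
V(W) = 33/W (V(W) = 5/W + ((3 + 1)*(6 + 1²))/W = 5/W + (4*(6 + 1))/W = 5/W + (4*7)/W = 5/W + 28/W = 33/W)
1429*(V(24) - 600) = 1429*(33/24 - 600) = 1429*(33*(1/24) - 600) = 1429*(11/8 - 600) = 1429*(-4789/8) = -6843481/8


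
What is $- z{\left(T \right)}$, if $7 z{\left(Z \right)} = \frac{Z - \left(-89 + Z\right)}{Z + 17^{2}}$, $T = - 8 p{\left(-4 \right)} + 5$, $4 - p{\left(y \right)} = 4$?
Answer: $- \frac{89}{2058} \approx -0.043246$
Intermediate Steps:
$p{\left(y \right)} = 0$ ($p{\left(y \right)} = 4 - 4 = 0$)
$T = 5$ ($T = \left(-8\right) 0 + 5 = 0 + 5 = 5$)
$z{\left(Z \right)} = \frac{89}{7 \left(289 + Z\right)}$ ($z{\left(Z \right)} = \frac{\left(Z - \left(-89 + Z\right)\right) \frac{1}{Z + 17^{2}}}{7} = \frac{89 \frac{1}{Z + 289}}{7} = \frac{89 \frac{1}{289 + Z}}{7} = \frac{89}{7 \left(289 + Z\right)}$)
$- z{\left(T \right)} = - \frac{89}{7 \left(289 + 5\right)} = - \frac{89}{7 \cdot 294} = \left(-1\right) \frac{89}{2058} = - \frac{89}{2058}$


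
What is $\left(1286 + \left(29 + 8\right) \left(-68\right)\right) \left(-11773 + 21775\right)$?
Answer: $-12302460$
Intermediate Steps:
$\left(1286 + \left(29 + 8\right) \left(-68\right)\right) \left(-11773 + 21775\right) = \left(1286 + 37 \left(-68\right)\right) 10002 = \left(1286 - 2516\right) 10002 = \left(-1230\right) 10002 = -12302460$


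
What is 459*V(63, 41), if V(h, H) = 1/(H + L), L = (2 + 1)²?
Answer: 459/50 ≈ 9.1800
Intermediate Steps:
L = 9 (L = 3² = 9)
V(h, H) = 1/(9 + H) (V(h, H) = 1/(H + 9) = 1/(9 + H))
459*V(63, 41) = 459/(9 + 41) = 459/50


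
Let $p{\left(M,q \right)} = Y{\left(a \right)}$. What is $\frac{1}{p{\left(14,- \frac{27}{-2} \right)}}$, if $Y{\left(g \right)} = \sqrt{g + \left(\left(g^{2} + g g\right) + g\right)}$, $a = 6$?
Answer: $\frac{\sqrt{21}}{42} \approx 0.10911$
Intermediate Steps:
$Y{\left(g \right)} = \sqrt{2 g + 2 g^{2}}$ ($Y{\left(g \right)} = \sqrt{g + \left(\left(g^{2} + g^{2}\right) + g\right)} = \sqrt{g + \left(2 g^{2} + g\right)} = \sqrt{g + \left(g + 2 g^{2}\right)} = \sqrt{2 g + 2 g^{2}}$)
$p{\left(M,q \right)} = 2 \sqrt{21}$ ($p{\left(M,q \right)} = \sqrt{2} \sqrt{6 \left(1 + 6\right)} = \sqrt{2} \sqrt{6 \cdot 7} = \sqrt{2} \sqrt{42} = 2 \sqrt{21}$)
$\frac{1}{p{\left(14,- \frac{27}{-2} \right)}} = \frac{1}{2 \sqrt{21}} = \frac{\sqrt{21}}{42}$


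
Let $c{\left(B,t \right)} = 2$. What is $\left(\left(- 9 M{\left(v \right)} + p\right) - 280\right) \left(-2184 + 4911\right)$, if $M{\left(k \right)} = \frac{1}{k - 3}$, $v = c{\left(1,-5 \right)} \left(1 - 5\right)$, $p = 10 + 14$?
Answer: $- \frac{7654689}{11} \approx -6.9588 \cdot 10^{5}$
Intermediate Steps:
$p = 24$
$v = -8$ ($v = 2 \left(1 - 5\right) = 2 \left(-4\right) = -8$)
$M{\left(k \right)} = \frac{1}{-3 + k}$
$\left(\left(- 9 M{\left(v \right)} + p\right) - 280\right) \left(-2184 + 4911\right) = \left(\left(- \frac{9}{-3 - 8} + 24\right) - 280\right) \left(-2184 + 4911\right) = \left(\left(- \frac{9}{-11} + 24\right) - 280\right) 2727 = \left(\left(\left(-9\right) \left(- \frac{1}{11}\right) + 24\right) - 280\right) 2727 = \left(\left(\frac{9}{11} + 24\right) - 280\right) 2727 = \left(\frac{273}{11} - 280\right) 2727 = \left(- \frac{2807}{11}\right) 2727 = - \frac{7654689}{11}$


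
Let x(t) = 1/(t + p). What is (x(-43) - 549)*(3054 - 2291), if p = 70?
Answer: -11309186/27 ≈ -4.1886e+5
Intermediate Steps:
x(t) = 1/(70 + t) (x(t) = 1/(t + 70) = 1/(70 + t))
(x(-43) - 549)*(3054 - 2291) = (1/(70 - 43) - 549)*(3054 - 2291) = (1/27 - 549)*763 = -14822/27*763 = -11309186/27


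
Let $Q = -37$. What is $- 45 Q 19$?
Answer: $31635$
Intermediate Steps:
$- 45 Q 19 = \left(-45\right) \left(-37\right) 19 = 1665 \cdot 19 = 31635$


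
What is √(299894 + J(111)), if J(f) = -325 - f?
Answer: √299458 ≈ 547.23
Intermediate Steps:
√(299894 + J(111)) = √(299894 + (-325 - 1*111)) = √(299894 + (-325 - 111)) = √(299894 - 436) = √299458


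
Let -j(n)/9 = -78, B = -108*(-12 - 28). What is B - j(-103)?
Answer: 3618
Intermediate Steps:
B = 4320 (B = -108*(-40) = 4320)
j(n) = 702 (j(n) = -9*(-78) = 702)
B - j(-103) = 4320 - 1*702 = 4320 - 702 = 3618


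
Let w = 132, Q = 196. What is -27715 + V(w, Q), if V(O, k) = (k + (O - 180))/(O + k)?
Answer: -2272593/82 ≈ -27715.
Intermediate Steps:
V(O, k) = (-180 + O + k)/(O + k) (V(O, k) = (k + (-180 + O))/(O + k) = (-180 + O + k)/(O + k))
-27715 + V(w, Q) = -27715 + (-180 + 132 + 196)/(132 + 196) = -27715 + 148/328 = -27715 + (1/328)*148 = -27715 + 37/82 = -2272593/82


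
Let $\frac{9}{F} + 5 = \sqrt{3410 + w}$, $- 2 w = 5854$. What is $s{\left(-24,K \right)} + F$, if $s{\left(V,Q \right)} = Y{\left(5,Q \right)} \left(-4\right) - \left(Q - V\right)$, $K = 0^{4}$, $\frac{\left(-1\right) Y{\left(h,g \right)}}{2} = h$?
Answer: $\frac{7373}{458} + \frac{9 \sqrt{483}}{458} \approx 16.53$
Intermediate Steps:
$Y{\left(h,g \right)} = - 2 h$
$w = -2927$ ($w = \left(- \frac{1}{2}\right) 5854 = -2927$)
$K = 0$
$s{\left(V,Q \right)} = 40 + V - Q$ ($s{\left(V,Q \right)} = \left(-2\right) 5 \left(-4\right) - \left(Q - V\right) = \left(-10\right) \left(-4\right) - \left(Q - V\right) = 40 - \left(Q - V\right) = 40 + V - Q$)
$F = \frac{9}{-5 + \sqrt{483}}$ ($F = \frac{9}{-5 + \sqrt{3410 - 2927}} = \frac{9}{-5 + \sqrt{483}} \approx 0.53012$)
$s{\left(-24,K \right)} + F = \left(40 - 24 - 0\right) + \left(\frac{45}{458} + \frac{9 \sqrt{483}}{458}\right) = \left(40 - 24 + 0\right) + \left(\frac{45}{458} + \frac{9 \sqrt{483}}{458}\right) = 16 + \left(\frac{45}{458} + \frac{9 \sqrt{483}}{458}\right) = \frac{7373}{458} + \frac{9 \sqrt{483}}{458}$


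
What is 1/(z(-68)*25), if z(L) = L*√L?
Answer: I*√17/57800 ≈ 7.1334e-5*I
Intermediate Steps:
z(L) = L^(3/2)
1/(z(-68)*25) = 1/((-68)^(3/2)*25) = 1/(-136*I*√17*25) = 1/(-3400*I*√17) = I*√17/57800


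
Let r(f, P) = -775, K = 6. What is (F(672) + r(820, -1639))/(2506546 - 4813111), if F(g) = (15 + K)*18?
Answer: 397/2306565 ≈ 0.00017212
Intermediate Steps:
F(g) = 378 (F(g) = (15 + 6)*18 = 21*18 = 378)
(F(672) + r(820, -1639))/(2506546 - 4813111) = (378 - 775)/(2506546 - 4813111) = -397/(-2306565) = -397*(-1/2306565) = 397/2306565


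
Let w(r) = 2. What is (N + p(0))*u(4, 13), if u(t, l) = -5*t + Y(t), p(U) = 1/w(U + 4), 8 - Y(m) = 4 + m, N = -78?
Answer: 1550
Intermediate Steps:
Y(m) = 4 - m (Y(m) = 8 - (4 + m) = 8 + (-4 - m) = 4 - m)
p(U) = ½ (p(U) = 1/2 = ½)
u(t, l) = 4 - 6*t (u(t, l) = -5*t + (4 - t) = 4 - 6*t)
(N + p(0))*u(4, 13) = (-78 + ½)*(4 - 6*4) = -155*(4 - 24)/2 = -155/2*(-20) = 1550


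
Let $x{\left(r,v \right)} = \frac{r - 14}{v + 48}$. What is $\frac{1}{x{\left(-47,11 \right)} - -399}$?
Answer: $\frac{59}{23480} \approx 0.0025128$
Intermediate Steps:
$x{\left(r,v \right)} = \frac{-14 + r}{48 + v}$
$\frac{1}{x{\left(-47,11 \right)} - -399} = \frac{1}{\frac{-14 - 47}{48 + 11} - -399} = \frac{1}{\frac{1}{59} \left(-61\right) + 399} = \frac{1}{- \frac{61}{59} + 399} = \frac{1}{\frac{23480}{59}} = \frac{59}{23480}$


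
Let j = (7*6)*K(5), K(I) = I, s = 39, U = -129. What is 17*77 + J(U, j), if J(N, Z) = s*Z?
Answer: 9499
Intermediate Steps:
j = 210 (j = (7*6)*5 = 42*5 = 210)
J(N, Z) = 39*Z
17*77 + J(U, j) = 17*77 + 39*210 = 1309 + 8190 = 9499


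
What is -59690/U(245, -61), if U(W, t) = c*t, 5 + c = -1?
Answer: -29845/183 ≈ -163.09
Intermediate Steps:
c = -6 (c = -5 - 1 = -6)
U(W, t) = -6*t
-59690/U(245, -61) = -59690/((-6*(-61))) = -59690/366 = -59690*1/366 = -29845/183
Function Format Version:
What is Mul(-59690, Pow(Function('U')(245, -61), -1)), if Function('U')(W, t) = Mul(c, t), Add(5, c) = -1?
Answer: Rational(-29845, 183) ≈ -163.09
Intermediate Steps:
c = -6 (c = Add(-5, -1) = -6)
Function('U')(W, t) = Mul(-6, t)
Mul(-59690, Pow(Function('U')(245, -61), -1)) = Mul(-59690, Pow(Mul(-6, -61), -1)) = Mul(-59690, Pow(366, -1)) = Mul(-59690, Rational(1, 366)) = Rational(-29845, 183)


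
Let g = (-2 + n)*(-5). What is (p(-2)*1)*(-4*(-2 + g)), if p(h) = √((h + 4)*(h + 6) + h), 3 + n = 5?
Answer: 8*√6 ≈ 19.596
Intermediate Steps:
n = 2 (n = -3 + 5 = 2)
g = 0 (g = (-2 + 2)*(-5) = 0*(-5) = 0)
p(h) = √(h + (4 + h)*(6 + h)) (p(h) = √((4 + h)*(6 + h) + h) = √(h + (4 + h)*(6 + h)))
(p(-2)*1)*(-4*(-2 + g)) = (√(24 + (-2)² + 11*(-2))*1)*(-4*(-2 + 0)) = (√(24 + 4 - 22)*1)*(-4*(-2)) = (√6*1)*8 = √6*8 = 8*√6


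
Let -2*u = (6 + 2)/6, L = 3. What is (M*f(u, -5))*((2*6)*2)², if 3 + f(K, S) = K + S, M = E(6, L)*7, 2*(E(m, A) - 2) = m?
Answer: -174720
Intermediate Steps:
u = -⅔ (u = -(6 + 2)/(2*6) = -4/6 = -½*4/3 = -⅔ ≈ -0.66667)
E(m, A) = 2 + m/2
M = 35 (M = (2 + (½)*6)*7 = (2 + 3)*7 = 5*7 = 35)
f(K, S) = -3 + K + S (f(K, S) = -3 + (K + S) = -3 + K + S)
(M*f(u, -5))*((2*6)*2)² = (35*(-3 - ⅔ - 5))*((2*6)*2)² = (35*(-26/3))*(12*2)² = -910/3*24² = -910/3*576 = -174720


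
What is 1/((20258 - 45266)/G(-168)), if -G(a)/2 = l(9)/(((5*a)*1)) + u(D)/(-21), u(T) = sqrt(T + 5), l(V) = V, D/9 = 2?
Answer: -1/1167040 - sqrt(23)/262584 ≈ -1.9121e-5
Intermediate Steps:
D = 18 (D = 9*2 = 18)
u(T) = sqrt(5 + T)
G(a) = -18/(5*a) + 2*sqrt(23)/21 (G(a) = -2*(9/(((5*a)*1)) + sqrt(5 + 18)/(-21)) = -2*(9/((5*a)) + sqrt(23)*(-1/21)) = -2*(9*(1/(5*a)) - sqrt(23)/21) = -2*(9/(5*a) - sqrt(23)/21) = -2*(-sqrt(23)/21 + 9/(5*a)) = -18/(5*a) + 2*sqrt(23)/21)
1/((20258 - 45266)/G(-168)) = 1/((20258 - 45266)/(((2/105)*(-189 + 5*(-168)*sqrt(23))/(-168)))) = 1/(-25008*(-8820/(-189 - 840*sqrt(23)))) = 1/(-25008/(3/140 + 2*sqrt(23)/21)) = -1/1167040 - sqrt(23)/262584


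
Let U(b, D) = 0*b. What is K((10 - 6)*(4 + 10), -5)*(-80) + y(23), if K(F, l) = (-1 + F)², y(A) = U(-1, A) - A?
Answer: -242023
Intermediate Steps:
U(b, D) = 0
y(A) = -A (y(A) = 0 - A = -A)
K((10 - 6)*(4 + 10), -5)*(-80) + y(23) = (-1 + (10 - 6)*(4 + 10))²*(-80) - 1*23 = (-1 + 4*14)²*(-80) - 23 = (-1 + 56)²*(-80) - 23 = 55²*(-80) - 23 = 3025*(-80) - 23 = -242000 - 23 = -242023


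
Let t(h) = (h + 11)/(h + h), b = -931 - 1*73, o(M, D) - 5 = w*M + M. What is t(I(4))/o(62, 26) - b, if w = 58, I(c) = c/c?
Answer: 1225886/1221 ≈ 1004.0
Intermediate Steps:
I(c) = 1
o(M, D) = 5 + 59*M (o(M, D) = 5 + (58*M + M) = 5 + 59*M)
b = -1004 (b = -931 - 73 = -1004)
t(h) = (11 + h)/(2*h) (t(h) = (11 + h)/((2*h)) = (11 + h)*(1/(2*h)) = (11 + h)/(2*h))
t(I(4))/o(62, 26) - b = ((½)*(11 + 1)/1)/(5 + 59*62) - 1*(-1004) = ((½)*1*12)/(5 + 3658) + 1004 = 6/3663 + 1004 = 6*(1/3663) + 1004 = 2/1221 + 1004 = 1225886/1221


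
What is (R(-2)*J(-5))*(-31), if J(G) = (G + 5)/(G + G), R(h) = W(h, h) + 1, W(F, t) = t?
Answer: 0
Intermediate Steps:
R(h) = 1 + h (R(h) = h + 1 = 1 + h)
J(G) = (5 + G)/(2*G) (J(G) = (5 + G)/((2*G)) = (5 + G)*(1/(2*G)) = (5 + G)/(2*G))
(R(-2)*J(-5))*(-31) = ((1 - 2)*((1/2)*(5 - 5)/(-5)))*(-31) = -(-1)*0/(2*5)*(-31) = -1*0*(-31) = 0*(-31) = 0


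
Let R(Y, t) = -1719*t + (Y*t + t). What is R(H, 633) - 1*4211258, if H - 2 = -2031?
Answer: -6583109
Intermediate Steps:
H = -2029 (H = 2 - 2031 = -2029)
R(Y, t) = -1718*t + Y*t (R(Y, t) = -1719*t + (t + Y*t) = -1718*t + Y*t)
R(H, 633) - 1*4211258 = 633*(-1718 - 2029) - 1*4211258 = 633*(-3747) - 4211258 = -2371851 - 4211258 = -6583109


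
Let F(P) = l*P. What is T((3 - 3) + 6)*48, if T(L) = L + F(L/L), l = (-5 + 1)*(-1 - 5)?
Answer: 1440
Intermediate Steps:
l = 24 (l = -4*(-6) = 24)
F(P) = 24*P
T(L) = 24 + L (T(L) = L + 24*(L/L) = L + 24*1 = L + 24 = 24 + L)
T((3 - 3) + 6)*48 = (24 + ((3 - 3) + 6))*48 = (24 + (0 + 6))*48 = (24 + 6)*48 = 30*48 = 1440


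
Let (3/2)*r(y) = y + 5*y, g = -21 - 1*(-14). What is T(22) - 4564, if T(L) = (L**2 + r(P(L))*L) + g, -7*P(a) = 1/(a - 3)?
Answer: -543659/133 ≈ -4087.7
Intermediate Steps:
P(a) = -1/(7*(-3 + a)) (P(a) = -1/(7*(a - 3)) = -1/(7*(-3 + a)))
g = -7 (g = -21 + 14 = -7)
r(y) = 4*y (r(y) = 2*(y + 5*y)/3 = 2*(6*y)/3 = 4*y)
T(L) = -7 + L**2 - 4*L/(-21 + 7*L) (T(L) = (L**2 + (4*(-1/(-21 + 7*L)))*L) - 7 = (L**2 + (-4/(-21 + 7*L))*L) - 7 = (L**2 - 4*L/(-21 + 7*L)) - 7 = -7 + L**2 - 4*L/(-21 + 7*L))
T(22) - 4564 = (-4/7*22 + (-7 + 22**2)*(-3 + 22))/(-3 + 22) - 4564 = (-88/7 + (-7 + 484)*19)/19 - 4564 = (-88/7 + 477*19)/19 - 4564 = (-88/7 + 9063)/19 - 4564 = (1/19)*(63353/7) - 4564 = 63353/133 - 4564 = -543659/133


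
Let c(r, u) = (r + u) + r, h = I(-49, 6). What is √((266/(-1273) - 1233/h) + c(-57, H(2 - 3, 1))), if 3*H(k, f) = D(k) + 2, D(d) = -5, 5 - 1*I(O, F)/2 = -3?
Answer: I*√13809705/268 ≈ 13.866*I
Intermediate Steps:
I(O, F) = 16 (I(O, F) = 10 - 2*(-3) = 10 + 6 = 16)
h = 16
H(k, f) = -1 (H(k, f) = (-5 + 2)/3 = (⅓)*(-3) = -1)
c(r, u) = u + 2*r
√((266/(-1273) - 1233/h) + c(-57, H(2 - 3, 1))) = √((266/(-1273) - 1233/16) + (-1 + 2*(-57))) = √((266*(-1/1273) - 1233*1/16) + (-1 - 114)) = √((-14/67 - 1233/16) - 115) = √(-82835/1072 - 115) = √(-206115/1072) = I*√13809705/268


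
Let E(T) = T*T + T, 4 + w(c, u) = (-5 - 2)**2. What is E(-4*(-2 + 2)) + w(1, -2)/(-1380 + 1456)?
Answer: 45/76 ≈ 0.59210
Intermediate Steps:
w(c, u) = 45 (w(c, u) = -4 + (-5 - 2)**2 = -4 + (-7)**2 = -4 + 49 = 45)
E(T) = T + T**2 (E(T) = T**2 + T = T + T**2)
E(-4*(-2 + 2)) + w(1, -2)/(-1380 + 1456) = (-4*(-2 + 2))*(1 - 4*(-2 + 2)) + 45/(-1380 + 1456) = (-4*0)*(1 - 4*0) + 45/76 = 0*(1 + 0) + (1/76)*45 = 0*1 + 45/76 = 0 + 45/76 = 45/76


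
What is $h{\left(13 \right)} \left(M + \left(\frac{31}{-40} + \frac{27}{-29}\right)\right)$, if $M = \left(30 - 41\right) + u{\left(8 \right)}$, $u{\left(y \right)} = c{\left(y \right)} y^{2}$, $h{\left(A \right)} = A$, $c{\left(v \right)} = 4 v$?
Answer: $\frac{30692233}{1160} \approx 26459.0$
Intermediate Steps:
$u{\left(y \right)} = 4 y^{3}$ ($u{\left(y \right)} = 4 y y^{2} = 4 y^{3}$)
$M = 2037$ ($M = \left(30 - 41\right) + 4 \cdot 8^{3} = -11 + 4 \cdot 512 = -11 + 2048 = 2037$)
$h{\left(13 \right)} \left(M + \left(\frac{31}{-40} + \frac{27}{-29}\right)\right) = 13 \left(2037 + \left(\frac{31}{-40} + \frac{27}{-29}\right)\right) = 13 \left(2037 + \left(31 \left(- \frac{1}{40}\right) + 27 \left(- \frac{1}{29}\right)\right)\right) = 13 \left(2037 - \frac{1979}{1160}\right) = 13 \cdot \frac{2360941}{1160} = \frac{30692233}{1160}$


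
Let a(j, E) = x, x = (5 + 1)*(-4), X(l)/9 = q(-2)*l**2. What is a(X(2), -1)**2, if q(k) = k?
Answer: 576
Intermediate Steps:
X(l) = -18*l**2 (X(l) = 9*(-2*l**2) = -18*l**2)
x = -24 (x = 6*(-4) = -24)
a(j, E) = -24
a(X(2), -1)**2 = (-24)**2 = 576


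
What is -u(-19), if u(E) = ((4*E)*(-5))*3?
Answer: -1140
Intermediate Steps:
u(E) = -60*E (u(E) = -20*E*3 = -60*E)
-u(-19) = -(-60)*(-19) = -1*1140 = -1140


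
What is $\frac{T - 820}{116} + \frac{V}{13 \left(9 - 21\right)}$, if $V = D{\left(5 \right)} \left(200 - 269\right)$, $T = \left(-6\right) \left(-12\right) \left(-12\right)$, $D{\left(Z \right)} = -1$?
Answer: $- \frac{22559}{1508} \approx -14.96$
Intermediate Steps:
$T = -864$ ($T = 72 \left(-12\right) = -864$)
$V = 69$ ($V = - (200 - 269) = \left(-1\right) \left(-69\right) = 69$)
$\frac{T - 820}{116} + \frac{V}{13 \left(9 - 21\right)} = \frac{-864 - 820}{116} + \frac{69}{13 \left(9 - 21\right)} = \left(-1684\right) \frac{1}{116} + \frac{69}{13 \left(-12\right)} = - \frac{421}{29} + \frac{69}{-156} = - \frac{421}{29} + 69 \left(- \frac{1}{156}\right) = - \frac{421}{29} - \frac{23}{52} = - \frac{22559}{1508}$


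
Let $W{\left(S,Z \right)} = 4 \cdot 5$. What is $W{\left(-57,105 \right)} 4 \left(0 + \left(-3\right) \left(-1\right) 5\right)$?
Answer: $1200$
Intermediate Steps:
$W{\left(S,Z \right)} = 20$
$W{\left(-57,105 \right)} 4 \left(0 + \left(-3\right) \left(-1\right) 5\right) = 20 \cdot 4 \left(0 + \left(-3\right) \left(-1\right) 5\right) = 20 \cdot 4 \left(0 + 3 \cdot 5\right) = 20 \cdot 4 \left(0 + 15\right) = 20 \cdot 4 \cdot 15 = 20 \cdot 60 = 1200$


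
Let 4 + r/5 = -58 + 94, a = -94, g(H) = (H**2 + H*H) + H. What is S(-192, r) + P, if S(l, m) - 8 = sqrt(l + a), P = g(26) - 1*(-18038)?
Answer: 19424 + I*sqrt(286) ≈ 19424.0 + 16.912*I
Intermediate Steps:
g(H) = H + 2*H**2 (g(H) = (H**2 + H**2) + H = 2*H**2 + H = H + 2*H**2)
P = 19416 (P = 26*(1 + 2*26) - 1*(-18038) = 26*(1 + 52) + 18038 = 26*53 + 18038 = 1378 + 18038 = 19416)
r = 160 (r = -20 + 5*(-58 + 94) = -20 + 5*36 = -20 + 180 = 160)
S(l, m) = 8 + sqrt(-94 + l) (S(l, m) = 8 + sqrt(l - 94) = 8 + sqrt(-94 + l))
S(-192, r) + P = (8 + sqrt(-94 - 192)) + 19416 = (8 + sqrt(-286)) + 19416 = (8 + I*sqrt(286)) + 19416 = 19424 + I*sqrt(286)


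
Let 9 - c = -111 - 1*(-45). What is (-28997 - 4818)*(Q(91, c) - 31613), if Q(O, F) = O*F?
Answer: 838206220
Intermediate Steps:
c = 75 (c = 9 - (-111 - 1*(-45)) = 9 - (-111 + 45) = 9 - 1*(-66) = 9 + 66 = 75)
Q(O, F) = F*O
(-28997 - 4818)*(Q(91, c) - 31613) = (-28997 - 4818)*(75*91 - 31613) = -33815*(6825 - 31613) = -33815*(-24788) = 838206220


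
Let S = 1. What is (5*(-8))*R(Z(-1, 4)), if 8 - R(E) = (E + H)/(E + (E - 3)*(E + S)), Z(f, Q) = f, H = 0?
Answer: -280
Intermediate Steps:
R(E) = 8 - E/(E + (1 + E)*(-3 + E)) (R(E) = 8 - (E + 0)/(E + (E - 3)*(E + 1)) = 8 - E/(E + (-3 + E)*(1 + E)) = 8 - E/(E + (1 + E)*(-3 + E)))
(5*(-8))*R(Z(-1, 4)) = (5*(-8))*((-24 - 9*(-1) + 8*(-1)²)/(-3 + (-1)² - 1*(-1))) = -40*(-24 + 9 + 8*1)/(-3 + 1 + 1) = -40*(-24 + 9 + 8)/(-1) = -(-40)*(-7) = -40*7 = -280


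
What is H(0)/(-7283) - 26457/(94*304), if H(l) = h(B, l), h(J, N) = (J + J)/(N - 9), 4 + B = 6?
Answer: -1734062675/1873071072 ≈ -0.92579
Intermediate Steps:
B = 2 (B = -4 + 6 = 2)
h(J, N) = 2*J/(-9 + N) (h(J, N) = (2*J)/(-9 + N) = 2*J/(-9 + N))
H(l) = 4/(-9 + l) (H(l) = 2*2/(-9 + l) = 4/(-9 + l))
H(0)/(-7283) - 26457/(94*304) = (4/(-9 + 0))/(-7283) - 26457/(94*304) = (4/(-9))*(-1/7283) - 26457/28576 = (4*(-⅑))*(-1/7283) - 26457*1/28576 = -4/9*(-1/7283) - 26457/28576 = 4/65547 - 26457/28576 = -1734062675/1873071072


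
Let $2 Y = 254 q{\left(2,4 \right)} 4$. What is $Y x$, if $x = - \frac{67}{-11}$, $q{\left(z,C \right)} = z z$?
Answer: $\frac{136144}{11} \approx 12377.0$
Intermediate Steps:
$q{\left(z,C \right)} = z^{2}$
$Y = 2032$ ($Y = \frac{254 \cdot 2^{2} \cdot 4}{2} = \frac{254 \cdot 4 \cdot 4}{2} = \frac{254 \cdot 16}{2} = \frac{1}{2} \cdot 4064 = 2032$)
$x = \frac{67}{11}$ ($x = \left(-67\right) \left(- \frac{1}{11}\right) = \frac{67}{11} \approx 6.0909$)
$Y x = 2032 \cdot \frac{67}{11} = \frac{136144}{11}$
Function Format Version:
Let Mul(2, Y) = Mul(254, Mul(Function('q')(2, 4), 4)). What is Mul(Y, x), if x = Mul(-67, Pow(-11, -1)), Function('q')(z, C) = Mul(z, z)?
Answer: Rational(136144, 11) ≈ 12377.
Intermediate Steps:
Function('q')(z, C) = Pow(z, 2)
Y = 2032 (Y = Mul(Rational(1, 2), Mul(254, Mul(Pow(2, 2), 4))) = Mul(Rational(1, 2), Mul(254, Mul(4, 4))) = Mul(Rational(1, 2), Mul(254, 16)) = Mul(Rational(1, 2), 4064) = 2032)
x = Rational(67, 11) (x = Mul(-67, Rational(-1, 11)) = Rational(67, 11) ≈ 6.0909)
Mul(Y, x) = Mul(2032, Rational(67, 11)) = Rational(136144, 11)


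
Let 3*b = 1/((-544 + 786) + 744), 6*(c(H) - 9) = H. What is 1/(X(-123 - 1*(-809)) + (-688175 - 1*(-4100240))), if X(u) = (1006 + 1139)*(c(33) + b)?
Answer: 493/1697481935 ≈ 2.9043e-7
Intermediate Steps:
c(H) = 9 + H/6
b = 1/2958 (b = 1/(3*((-544 + 786) + 744)) = 1/(3*(242 + 744)) = (⅓)/986 = (⅓)*(1/986) = 1/2958 ≈ 0.00033807)
X(u) = 15333890/493 (X(u) = (1006 + 1139)*((9 + (⅙)*33) + 1/2958) = 2145*((9 + 11/2) + 1/2958) = 2145*(29/2 + 1/2958) = 2145*(21446/1479) = 15333890/493)
1/(X(-123 - 1*(-809)) + (-688175 - 1*(-4100240))) = 1/(15333890/493 + (-688175 - 1*(-4100240))) = 1/(15333890/493 + (-688175 + 4100240)) = 1/(15333890/493 + 3412065) = 1/(1697481935/493) = 493/1697481935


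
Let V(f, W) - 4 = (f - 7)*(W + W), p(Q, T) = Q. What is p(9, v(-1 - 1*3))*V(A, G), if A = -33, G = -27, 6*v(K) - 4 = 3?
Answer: 19476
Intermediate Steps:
v(K) = 7/6 (v(K) = ⅔ + (⅙)*3 = ⅔ + ½ = 7/6)
V(f, W) = 4 + 2*W*(-7 + f) (V(f, W) = 4 + (f - 7)*(W + W) = 4 + (-7 + f)*(2*W) = 4 + 2*W*(-7 + f))
p(9, v(-1 - 1*3))*V(A, G) = 9*(4 - 14*(-27) + 2*(-27)*(-33)) = 9*(4 + 378 + 1782) = 9*2164 = 19476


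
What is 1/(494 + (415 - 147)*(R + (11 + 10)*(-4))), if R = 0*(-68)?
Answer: -1/22018 ≈ -4.5417e-5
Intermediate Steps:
R = 0
1/(494 + (415 - 147)*(R + (11 + 10)*(-4))) = 1/(494 + (415 - 147)*(0 + (11 + 10)*(-4))) = 1/(494 + 268*(0 + 21*(-4))) = 1/(494 + 268*(0 - 84)) = 1/(494 + 268*(-84)) = 1/(494 - 22512) = 1/(-22018) = -1/22018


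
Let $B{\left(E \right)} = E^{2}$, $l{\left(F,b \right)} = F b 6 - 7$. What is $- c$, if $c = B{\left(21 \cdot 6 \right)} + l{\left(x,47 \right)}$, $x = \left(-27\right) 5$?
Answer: $22201$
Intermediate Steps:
$x = -135$
$l{\left(F,b \right)} = -7 + 6 F b$ ($l{\left(F,b \right)} = 6 F b - 7 = -7 + 6 F b$)
$c = -22201$ ($c = \left(21 \cdot 6\right)^{2} + \left(-7 + 6 \left(-135\right) 47\right) = 126^{2} - 38077 = 15876 - 38077 = -22201$)
$- c = \left(-1\right) \left(-22201\right) = 22201$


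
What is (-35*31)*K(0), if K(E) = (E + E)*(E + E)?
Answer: 0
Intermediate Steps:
K(E) = 4*E² (K(E) = (2*E)*(2*E) = 4*E²)
(-35*31)*K(0) = (-35*31)*(4*0²) = -4340*0 = -1085*0 = 0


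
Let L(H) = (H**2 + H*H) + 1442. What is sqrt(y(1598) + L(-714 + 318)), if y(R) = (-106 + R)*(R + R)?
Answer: 3*sqrt(564834) ≈ 2254.7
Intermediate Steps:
L(H) = 1442 + 2*H**2 (L(H) = (H**2 + H**2) + 1442 = 2*H**2 + 1442 = 1442 + 2*H**2)
y(R) = 2*R*(-106 + R) (y(R) = (-106 + R)*(2*R) = 2*R*(-106 + R))
sqrt(y(1598) + L(-714 + 318)) = sqrt(2*1598*(-106 + 1598) + (1442 + 2*(-714 + 318)**2)) = sqrt(2*1598*1492 + (1442 + 2*(-396)**2)) = sqrt(4768432 + (1442 + 2*156816)) = sqrt(4768432 + (1442 + 313632)) = sqrt(4768432 + 315074) = sqrt(5083506) = 3*sqrt(564834)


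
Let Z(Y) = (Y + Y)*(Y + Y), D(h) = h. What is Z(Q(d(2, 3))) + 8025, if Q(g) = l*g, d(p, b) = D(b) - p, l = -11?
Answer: 8509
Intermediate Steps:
d(p, b) = b - p
Q(g) = -11*g
Z(Y) = 4*Y² (Z(Y) = (2*Y)*(2*Y) = 4*Y²)
Z(Q(d(2, 3))) + 8025 = 4*(-11*(3 - 1*2))² + 8025 = 4*(-11*(3 - 2))² + 8025 = 4*(-11*1)² + 8025 = 4*(-11)² + 8025 = 4*121 + 8025 = 484 + 8025 = 8509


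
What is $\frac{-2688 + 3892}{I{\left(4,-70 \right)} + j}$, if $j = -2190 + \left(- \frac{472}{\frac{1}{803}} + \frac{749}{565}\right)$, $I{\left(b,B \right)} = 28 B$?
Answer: $- \frac{97180}{30926863} \approx -0.0031423$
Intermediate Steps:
$j = - \frac{215380641}{565}$ ($j = -2190 + \left(- 472 \frac{1}{\frac{1}{803}} + 749 \cdot \frac{1}{565}\right) = -2190 + \left(\left(-472\right) 803 + \frac{749}{565}\right) = -2190 + \left(-379016 + \frac{749}{565}\right) = -2190 - \frac{214143291}{565} = - \frac{215380641}{565} \approx -3.812 \cdot 10^{5}$)
$\frac{-2688 + 3892}{I{\left(4,-70 \right)} + j} = \frac{-2688 + 3892}{28 \left(-70\right) - \frac{215380641}{565}} = \frac{1204}{-1960 - \frac{215380641}{565}} = \frac{1204}{- \frac{216488041}{565}} = 1204 \left(- \frac{565}{216488041}\right) = - \frac{97180}{30926863}$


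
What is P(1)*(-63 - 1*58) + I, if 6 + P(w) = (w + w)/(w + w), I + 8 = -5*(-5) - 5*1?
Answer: 617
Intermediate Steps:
I = 12 (I = -8 + (-5*(-5) - 5*1) = -8 + (25 - 5) = -8 + 20 = 12)
P(w) = -5 (P(w) = -6 + (w + w)/(w + w) = -6 + (2*w)/((2*w)) = -6 + (2*w)*(1/(2*w)) = -6 + 1 = -5)
P(1)*(-63 - 1*58) + I = -5*(-63 - 1*58) + 12 = -5*(-63 - 58) + 12 = -5*(-121) + 12 = 605 + 12 = 617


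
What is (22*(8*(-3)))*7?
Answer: -3696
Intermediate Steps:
(22*(8*(-3)))*7 = (22*(-24))*7 = -528*7 = -3696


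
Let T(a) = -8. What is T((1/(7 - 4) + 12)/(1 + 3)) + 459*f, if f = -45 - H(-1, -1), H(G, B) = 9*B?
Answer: -16532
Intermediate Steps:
f = -36 (f = -45 - 9*(-1) = -45 - 1*(-9) = -45 + 9 = -36)
T((1/(7 - 4) + 12)/(1 + 3)) + 459*f = -8 + 459*(-36) = -8 - 16524 = -16532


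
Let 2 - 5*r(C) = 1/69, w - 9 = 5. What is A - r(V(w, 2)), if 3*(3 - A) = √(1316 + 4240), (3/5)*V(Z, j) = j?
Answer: 898/345 - 2*√1389/3 ≈ -22.243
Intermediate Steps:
w = 14 (w = 9 + 5 = 14)
V(Z, j) = 5*j/3
r(C) = 137/345 (r(C) = ⅖ - ⅕/69 = ⅖ - ⅕*1/69 = ⅖ - 1/345 = 137/345)
A = 3 - 2*√1389/3 (A = 3 - √(1316 + 4240)/3 = 3 - 2*√1389/3 ≈ -21.846)
A - r(V(w, 2)) = (3 - 2*√1389/3) - 1*137/345 = (3 - 2*√1389/3) - 137/345 = 898/345 - 2*√1389/3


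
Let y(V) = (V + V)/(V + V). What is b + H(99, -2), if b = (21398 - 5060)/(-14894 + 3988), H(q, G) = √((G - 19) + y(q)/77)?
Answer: -1167/779 + 4*I*√7777/77 ≈ -1.4981 + 4.5812*I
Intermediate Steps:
y(V) = 1 (y(V) = (2*V)/((2*V)) = (2*V)*(1/(2*V)) = 1)
H(q, G) = √(-1462/77 + G) (H(q, G) = √((G - 19) + 1/77) = √((-19 + G) + 1*(1/77)) = √((-19 + G) + 1/77) = √(-1462/77 + G))
b = -1167/779 (b = 16338/(-10906) = 16338*(-1/10906) = -1167/779 ≈ -1.4981)
b + H(99, -2) = -1167/779 + √(-112574 + 5929*(-2))/77 = -1167/779 + √(-112574 - 11858)/77 = -1167/779 + √(-124432)/77 = -1167/779 + (4*I*√7777)/77 = -1167/779 + 4*I*√7777/77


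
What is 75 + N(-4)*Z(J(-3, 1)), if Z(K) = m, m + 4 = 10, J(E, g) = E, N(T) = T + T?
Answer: 27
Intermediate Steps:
N(T) = 2*T
m = 6 (m = -4 + 10 = 6)
Z(K) = 6
75 + N(-4)*Z(J(-3, 1)) = 75 + (2*(-4))*6 = 75 - 8*6 = 75 - 48 = 27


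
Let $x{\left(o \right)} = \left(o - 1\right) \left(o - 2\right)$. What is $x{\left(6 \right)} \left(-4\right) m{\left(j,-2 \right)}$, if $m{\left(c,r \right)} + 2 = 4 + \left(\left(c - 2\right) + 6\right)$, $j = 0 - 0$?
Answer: $-480$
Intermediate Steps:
$x{\left(o \right)} = \left(-1 + o\right) \left(-2 + o\right)$
$j = 0$ ($j = 0 + 0 = 0$)
$m{\left(c,r \right)} = 6 + c$ ($m{\left(c,r \right)} = -2 + \left(4 + \left(\left(c - 2\right) + 6\right)\right) = -2 + \left(4 + \left(\left(-2 + c\right) + 6\right)\right) = -2 + \left(4 + \left(4 + c\right)\right) = -2 + \left(8 + c\right) = 6 + c$)
$x{\left(6 \right)} \left(-4\right) m{\left(j,-2 \right)} = \left(2 + 6^{2} - 18\right) \left(-4\right) \left(6 + 0\right) = \left(2 + 36 - 18\right) \left(-4\right) 6 = 20 \left(-4\right) 6 = \left(-80\right) 6 = -480$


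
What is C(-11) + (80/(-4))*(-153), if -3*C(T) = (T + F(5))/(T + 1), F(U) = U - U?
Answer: 91789/30 ≈ 3059.6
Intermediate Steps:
F(U) = 0
C(T) = -T/(3*(1 + T)) (C(T) = -(T + 0)/(3*(T + 1)) = -T/(3*(1 + T)))
C(-11) + (80/(-4))*(-153) = -1*(-11)/(3 + 3*(-11)) + (80/(-4))*(-153) = -1*(-11)/(3 - 33) + (80*(-1/4))*(-153) = -1*(-11)/(-30) - 20*(-153) = -1*(-11)*(-1/30) + 3060 = -11/30 + 3060 = 91789/30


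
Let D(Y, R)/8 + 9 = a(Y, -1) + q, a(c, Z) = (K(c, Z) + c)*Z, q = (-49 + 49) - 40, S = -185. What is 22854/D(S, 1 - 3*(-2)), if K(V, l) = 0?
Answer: 11427/544 ≈ 21.006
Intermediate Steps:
q = -40 (q = 0 - 40 = -40)
a(c, Z) = Z*c (a(c, Z) = (0 + c)*Z = c*Z = Z*c)
D(Y, R) = -392 - 8*Y (D(Y, R) = -72 + 8*(-Y - 40) = -72 + 8*(-40 - Y) = -72 + (-320 - 8*Y) = -392 - 8*Y)
22854/D(S, 1 - 3*(-2)) = 22854/(-392 - 8*(-185)) = 22854/(-392 + 1480) = 22854/1088 = 22854*(1/1088) = 11427/544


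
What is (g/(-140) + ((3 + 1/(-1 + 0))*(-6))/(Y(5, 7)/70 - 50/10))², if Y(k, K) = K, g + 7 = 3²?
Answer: 1423249/240100 ≈ 5.9277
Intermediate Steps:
g = 2 (g = -7 + 3² = -7 + 9 = 2)
(g/(-140) + ((3 + 1/(-1 + 0))*(-6))/(Y(5, 7)/70 - 50/10))² = (2/(-140) + ((3 + 1/(-1 + 0))*(-6))/(7/70 - 50/10))² = (2*(-1/140) + ((3 + 1/(-1))*(-6))/(7*(1/70) - 50*⅒))² = (-1/70 + ((3 - 1)*(-6))/(⅒ - 5))² = (-1/70 + (2*(-6))/(-49/10))² = (-1/70 - 12*(-10/49))² = (-1/70 + 120/49)² = (1193/490)² = 1423249/240100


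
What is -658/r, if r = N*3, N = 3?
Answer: -658/9 ≈ -73.111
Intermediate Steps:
r = 9 (r = 3*3 = 9)
-658/r = -658/9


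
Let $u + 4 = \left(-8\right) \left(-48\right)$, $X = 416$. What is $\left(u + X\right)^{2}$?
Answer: $633616$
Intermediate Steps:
$u = 380$ ($u = -4 - -384 = -4 + 384 = 380$)
$\left(u + X\right)^{2} = \left(380 + 416\right)^{2} = 796^{2} = 633616$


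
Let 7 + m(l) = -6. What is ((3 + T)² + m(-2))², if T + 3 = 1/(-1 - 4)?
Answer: 104976/625 ≈ 167.96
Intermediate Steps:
m(l) = -13 (m(l) = -7 - 6 = -13)
T = -16/5 (T = -3 + 1/(-1 - 4) = -3 + 1/(-5) = -3 - ⅕ = -16/5 ≈ -3.2000)
((3 + T)² + m(-2))² = ((3 - 16/5)² - 13)² = ((-⅕)² - 13)² = (1/25 - 13)² = (-324/25)² = 104976/625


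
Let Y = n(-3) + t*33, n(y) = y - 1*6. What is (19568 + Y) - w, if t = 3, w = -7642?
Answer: 27300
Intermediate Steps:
n(y) = -6 + y (n(y) = y - 6 = -6 + y)
Y = 90 (Y = (-6 - 3) + 3*33 = -9 + 99 = 90)
(19568 + Y) - w = (19568 + 90) - 1*(-7642) = 19658 + 7642 = 27300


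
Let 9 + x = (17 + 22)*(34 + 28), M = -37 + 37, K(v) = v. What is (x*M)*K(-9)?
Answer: 0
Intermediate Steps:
M = 0
x = 2409 (x = -9 + (17 + 22)*(34 + 28) = -9 + 39*62 = -9 + 2418 = 2409)
(x*M)*K(-9) = (2409*0)*(-9) = 0*(-9) = 0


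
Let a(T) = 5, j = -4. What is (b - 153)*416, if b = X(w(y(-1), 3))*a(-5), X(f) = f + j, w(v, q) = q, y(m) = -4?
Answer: -65728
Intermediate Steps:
X(f) = -4 + f (X(f) = f - 4 = -4 + f)
b = -5 (b = (-4 + 3)*5 = -1*5 = -5)
(b - 153)*416 = (-5 - 153)*416 = -158*416 = -65728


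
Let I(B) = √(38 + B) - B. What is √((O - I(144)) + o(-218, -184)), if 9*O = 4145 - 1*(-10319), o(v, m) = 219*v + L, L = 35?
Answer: √(-413603 - 9*√182)/3 ≈ 214.4*I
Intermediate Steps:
o(v, m) = 35 + 219*v (o(v, m) = 219*v + 35 = 35 + 219*v)
O = 14464/9 (O = (4145 - 1*(-10319))/9 = (4145 + 10319)/9 = (⅑)*14464 = 14464/9 ≈ 1607.1)
√((O - I(144)) + o(-218, -184)) = √((14464/9 - (√(38 + 144) - 1*144)) + (35 + 219*(-218))) = √((14464/9 - (√182 - 144)) + (35 - 47742)) = √((14464/9 - (-144 + √182)) - 47707) = √((14464/9 + (144 - √182)) - 47707) = √((15760/9 - √182) - 47707) = √(-413603/9 - √182)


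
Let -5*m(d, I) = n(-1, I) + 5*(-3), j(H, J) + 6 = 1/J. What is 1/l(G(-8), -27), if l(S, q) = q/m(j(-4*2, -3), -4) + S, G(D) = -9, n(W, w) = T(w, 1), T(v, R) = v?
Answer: -19/306 ≈ -0.062091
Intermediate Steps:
n(W, w) = w
j(H, J) = -6 + 1/J
m(d, I) = 3 - I/5 (m(d, I) = -(I + 5*(-3))/5 = -(I - 15)/5 = -(-15 + I)/5 = 3 - I/5)
l(S, q) = S + 5*q/19 (l(S, q) = q/(3 - 1/5*(-4)) + S = q/(3 + 4/5) + S = q/(19/5) + S = 5*q/19 + S = S + 5*q/19)
1/l(G(-8), -27) = 1/(-9 + (5/19)*(-27)) = 1/(-9 - 135/19) = 1/(-306/19) = -19/306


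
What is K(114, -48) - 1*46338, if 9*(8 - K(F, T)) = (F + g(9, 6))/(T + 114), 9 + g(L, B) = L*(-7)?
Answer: -4586677/99 ≈ -46330.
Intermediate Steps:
g(L, B) = -9 - 7*L (g(L, B) = -9 + L*(-7) = -9 - 7*L)
K(F, T) = 8 - (-72 + F)/(9*(114 + T)) (K(F, T) = 8 - (F + (-9 - 7*9))/(9*(T + 114)) = 8 - (F + (-9 - 63))/(9*(114 + T)) = 8 - (F - 72)/(9*(114 + T)) = 8 - (-72 + F)/(9*(114 + T)))
K(114, -48) - 1*46338 = (8280 - 1*114 + 72*(-48))/(9*(114 - 48)) - 1*46338 = (⅑)*(8280 - 114 - 3456)/66 - 46338 = (⅑)*(1/66)*4710 - 46338 = 785/99 - 46338 = -4586677/99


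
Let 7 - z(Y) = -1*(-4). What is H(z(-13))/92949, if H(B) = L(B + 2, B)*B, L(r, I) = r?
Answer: 5/30983 ≈ 0.00016138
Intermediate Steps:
z(Y) = 3 (z(Y) = 7 - (-1)*(-4) = 7 - 1*4 = 7 - 4 = 3)
H(B) = B*(2 + B) (H(B) = (B + 2)*B = (2 + B)*B = B*(2 + B))
H(z(-13))/92949 = (3*(2 + 3))/92949 = (3*5)*(1/92949) = 15*(1/92949) = 5/30983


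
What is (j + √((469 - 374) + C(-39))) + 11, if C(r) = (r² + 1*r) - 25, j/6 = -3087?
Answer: -18511 + 4*√97 ≈ -18472.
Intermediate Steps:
j = -18522 (j = 6*(-3087) = -18522)
C(r) = -25 + r + r² (C(r) = (r² + r) - 25 = (r + r²) - 25 = -25 + r + r²)
(j + √((469 - 374) + C(-39))) + 11 = (-18522 + √((469 - 374) + (-25 - 39 + (-39)²))) + 11 = (-18522 + √(95 + (-25 - 39 + 1521))) + 11 = (-18522 + √(95 + 1457)) + 11 = (-18522 + √1552) + 11 = (-18522 + 4*√97) + 11 = -18511 + 4*√97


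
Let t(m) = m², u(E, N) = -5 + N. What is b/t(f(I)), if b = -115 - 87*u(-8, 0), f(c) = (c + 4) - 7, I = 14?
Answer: 320/121 ≈ 2.6446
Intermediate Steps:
f(c) = -3 + c (f(c) = (4 + c) - 7 = -3 + c)
b = 320 (b = -115 - 87*(-5 + 0) = -115 - 87*(-5) = -115 + 435 = 320)
b/t(f(I)) = 320/((-3 + 14)²) = 320/(11²) = 320/121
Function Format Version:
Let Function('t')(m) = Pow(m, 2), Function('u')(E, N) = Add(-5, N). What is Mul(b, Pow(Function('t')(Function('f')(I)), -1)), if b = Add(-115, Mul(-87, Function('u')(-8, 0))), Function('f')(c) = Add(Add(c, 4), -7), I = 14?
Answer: Rational(320, 121) ≈ 2.6446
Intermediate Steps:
Function('f')(c) = Add(-3, c) (Function('f')(c) = Add(Add(4, c), -7) = Add(-3, c))
b = 320 (b = Add(-115, Mul(-87, Add(-5, 0))) = Add(-115, Mul(-87, -5)) = Add(-115, 435) = 320)
Mul(b, Pow(Function('t')(Function('f')(I)), -1)) = Mul(320, Pow(Pow(Add(-3, 14), 2), -1)) = Mul(320, Pow(Pow(11, 2), -1)) = Mul(320, Pow(121, -1)) = Mul(320, Rational(1, 121)) = Rational(320, 121)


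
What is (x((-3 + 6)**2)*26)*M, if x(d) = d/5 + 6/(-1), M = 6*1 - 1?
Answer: -546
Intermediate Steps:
M = 5 (M = 6 - 1 = 5)
x(d) = -6 + d/5 (x(d) = d*(1/5) + 6*(-1) = d/5 - 6 = -6 + d/5)
(x((-3 + 6)**2)*26)*M = ((-6 + (-3 + 6)**2/5)*26)*5 = ((-6 + (1/5)*3**2)*26)*5 = ((-6 + (1/5)*9)*26)*5 = ((-6 + 9/5)*26)*5 = -21/5*26*5 = -546/5*5 = -546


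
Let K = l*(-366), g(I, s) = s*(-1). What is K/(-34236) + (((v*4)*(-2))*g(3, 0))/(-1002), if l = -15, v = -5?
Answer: -305/1902 ≈ -0.16036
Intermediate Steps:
g(I, s) = -s
K = 5490 (K = -15*(-366) = 5490)
K/(-34236) + (((v*4)*(-2))*g(3, 0))/(-1002) = 5490/(-34236) + ((-5*4*(-2))*(-1*0))/(-1002) = 5490*(-1/34236) + (-20*(-2)*0)*(-1/1002) = -305/1902 + (40*0)*(-1/1002) = -305/1902 + 0*(-1/1002) = -305/1902 + 0 = -305/1902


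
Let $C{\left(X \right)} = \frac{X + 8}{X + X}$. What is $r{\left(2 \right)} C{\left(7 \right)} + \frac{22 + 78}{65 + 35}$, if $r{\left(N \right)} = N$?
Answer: $\frac{22}{7} \approx 3.1429$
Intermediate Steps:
$C{\left(X \right)} = \frac{8 + X}{2 X}$
$r{\left(2 \right)} C{\left(7 \right)} + \frac{22 + 78}{65 + 35} = 2 \frac{8 + 7}{2 \cdot 7} + \frac{22 + 78}{65 + 35} = 2 \cdot \frac{1}{2} \cdot \frac{1}{7} \cdot 15 + \frac{100}{100} = 2 \cdot \frac{15}{14} + 100 \cdot \frac{1}{100} = \frac{15}{7} + 1 = \frac{22}{7}$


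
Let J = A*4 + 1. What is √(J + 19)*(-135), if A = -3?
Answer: -270*√2 ≈ -381.84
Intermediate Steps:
J = -11 (J = -3*4 + 1 = -12 + 1 = -11)
√(J + 19)*(-135) = √(-11 + 19)*(-135) = √8*(-135) = (2*√2)*(-135) = -270*√2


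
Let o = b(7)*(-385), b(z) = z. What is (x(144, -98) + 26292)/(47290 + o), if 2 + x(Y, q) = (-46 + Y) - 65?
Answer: 26323/44595 ≈ 0.59027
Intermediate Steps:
x(Y, q) = -113 + Y (x(Y, q) = -2 + ((-46 + Y) - 65) = -2 + (-111 + Y) = -113 + Y)
o = -2695 (o = 7*(-385) = -2695)
(x(144, -98) + 26292)/(47290 + o) = ((-113 + 144) + 26292)/(47290 - 2695) = (31 + 26292)/44595 = 26323*(1/44595) = 26323/44595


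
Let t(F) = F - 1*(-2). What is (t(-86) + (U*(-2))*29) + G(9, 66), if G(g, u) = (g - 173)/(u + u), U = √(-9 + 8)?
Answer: -2813/33 - 58*I ≈ -85.242 - 58.0*I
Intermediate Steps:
U = I (U = √(-1) = I ≈ 1.0*I)
t(F) = 2 + F (t(F) = F + 2 = 2 + F)
G(g, u) = (-173 + g)/(2*u) (G(g, u) = (-173 + g)/((2*u)) = (-173 + g)*(1/(2*u)) = (-173 + g)/(2*u))
(t(-86) + (U*(-2))*29) + G(9, 66) = ((2 - 86) + (I*(-2))*29) + (½)*(-173 + 9)/66 = (-84 - 2*I*29) + (½)*(1/66)*(-164) = (-84 - 58*I) - 41/33 = -2813/33 - 58*I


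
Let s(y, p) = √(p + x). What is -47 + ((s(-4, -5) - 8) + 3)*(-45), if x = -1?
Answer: 178 - 45*I*√6 ≈ 178.0 - 110.23*I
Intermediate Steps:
s(y, p) = √(-1 + p) (s(y, p) = √(p - 1) = √(-1 + p))
-47 + ((s(-4, -5) - 8) + 3)*(-45) = -47 + ((√(-1 - 5) - 8) + 3)*(-45) = -47 + ((√(-6) - 8) + 3)*(-45) = -47 + ((I*√6 - 8) + 3)*(-45) = -47 + ((-8 + I*√6) + 3)*(-45) = -47 + (-5 + I*√6)*(-45) = -47 + (225 - 45*I*√6) = 178 - 45*I*√6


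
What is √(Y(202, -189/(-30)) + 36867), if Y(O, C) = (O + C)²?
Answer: √8025589/10 ≈ 283.29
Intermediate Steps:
Y(O, C) = (C + O)²
√(Y(202, -189/(-30)) + 36867) = √((-189/(-30) + 202)² + 36867) = √((-189*(-1/30) + 202)² + 36867) = √((63/10 + 202)² + 36867) = √((2083/10)² + 36867) = √(4338889/100 + 36867) = √(8025589/100) = √8025589/10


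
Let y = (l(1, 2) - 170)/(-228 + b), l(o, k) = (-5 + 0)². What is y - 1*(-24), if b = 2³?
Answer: 1085/44 ≈ 24.659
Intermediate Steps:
b = 8
l(o, k) = 25 (l(o, k) = (-5)² = 25)
y = 29/44 (y = (25 - 170)/(-228 + 8) = -145/(-220) = -145*(-1/220) = 29/44 ≈ 0.65909)
y - 1*(-24) = 29/44 - 1*(-24) = 29/44 + 24 = 1085/44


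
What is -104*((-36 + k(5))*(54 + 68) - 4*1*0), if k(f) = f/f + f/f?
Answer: 431392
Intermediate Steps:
k(f) = 2 (k(f) = 1 + 1 = 2)
-104*((-36 + k(5))*(54 + 68) - 4*1*0) = -104*((-36 + 2)*(54 + 68) - 4*1*0) = -104*(-34*122 - 4*0) = -104*(-4148 + 0) = -104*(-4148) = 431392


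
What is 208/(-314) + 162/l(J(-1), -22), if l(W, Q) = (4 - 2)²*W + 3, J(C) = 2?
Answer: 24290/1727 ≈ 14.065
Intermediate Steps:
l(W, Q) = 3 + 4*W (l(W, Q) = 2²*W + 3 = 4*W + 3 = 3 + 4*W)
208/(-314) + 162/l(J(-1), -22) = 208/(-314) + 162/(3 + 4*2) = 208*(-1/314) + 162/(3 + 8) = -104/157 + 162/11 = 24290/1727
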